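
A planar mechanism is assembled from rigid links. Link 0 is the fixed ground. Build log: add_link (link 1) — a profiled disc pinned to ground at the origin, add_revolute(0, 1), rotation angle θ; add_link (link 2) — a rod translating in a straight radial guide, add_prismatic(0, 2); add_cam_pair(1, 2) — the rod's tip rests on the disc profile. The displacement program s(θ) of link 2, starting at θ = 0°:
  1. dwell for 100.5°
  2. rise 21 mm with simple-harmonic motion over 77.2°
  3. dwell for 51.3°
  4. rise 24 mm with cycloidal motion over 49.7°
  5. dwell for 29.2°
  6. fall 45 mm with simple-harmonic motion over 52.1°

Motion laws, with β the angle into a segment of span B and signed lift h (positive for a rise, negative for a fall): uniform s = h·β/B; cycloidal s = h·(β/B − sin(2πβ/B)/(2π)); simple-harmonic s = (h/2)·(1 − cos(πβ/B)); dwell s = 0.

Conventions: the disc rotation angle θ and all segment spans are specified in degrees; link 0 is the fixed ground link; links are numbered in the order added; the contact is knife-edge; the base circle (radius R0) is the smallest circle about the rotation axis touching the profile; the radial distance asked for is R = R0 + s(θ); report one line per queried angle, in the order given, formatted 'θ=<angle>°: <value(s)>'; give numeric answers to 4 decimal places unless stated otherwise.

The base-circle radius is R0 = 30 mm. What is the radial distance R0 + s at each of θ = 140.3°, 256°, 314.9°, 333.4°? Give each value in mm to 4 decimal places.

seg 1 [0°–100.5°] dwell: s stays 0.0000
seg 2 [100.5°–177.7°] simple-harmonic, h=21: θ=140.3° here. β=39.8, B=77.2. 21/2·(1 − cos(π·0.5155)) = 11.0125 → s = 11.0125
seg 2 [100.5°–177.7°] simple-harmonic, h=21: full span → s += 21 → s = 21.0000
seg 3 [177.7°–229°] dwell: s stays 21.0000
seg 4 [229°–278.7°] cycloidal, h=24: θ=256° here. β=27, B=49.7. 24·(0.5433 − sin(2π·0.5433)/(2π)) = 14.0637 → s = 35.0637
seg 4 [229°–278.7°] cycloidal, h=24: full span → s += 24 → s = 45.0000
seg 5 [278.7°–307.9°] dwell: s stays 45.0000
seg 6 [307.9°–360°] simple-harmonic, h=-45: θ=314.9° here. β=7, B=52.1. -45/2·(1 − cos(π·0.1344)) = -1.9748 → s = 43.0252
seg 6 [307.9°–360°] simple-harmonic, h=-45: θ=333.4° here. β=25.5, B=52.1. -45/2·(1 − cos(π·0.4894)) = -21.7539 → s = 23.2461
θ=140.3°: R = R0 + s = 30 + 11.0125 = 41.0125
θ=256°: R = R0 + s = 30 + 35.0637 = 65.0637
θ=314.9°: R = R0 + s = 30 + 43.0252 = 73.0252
θ=333.4°: R = R0 + s = 30 + 23.2461 = 53.2461

θ=140.3°: 41.0125
θ=256°: 65.0637
θ=314.9°: 73.0252
θ=333.4°: 53.2461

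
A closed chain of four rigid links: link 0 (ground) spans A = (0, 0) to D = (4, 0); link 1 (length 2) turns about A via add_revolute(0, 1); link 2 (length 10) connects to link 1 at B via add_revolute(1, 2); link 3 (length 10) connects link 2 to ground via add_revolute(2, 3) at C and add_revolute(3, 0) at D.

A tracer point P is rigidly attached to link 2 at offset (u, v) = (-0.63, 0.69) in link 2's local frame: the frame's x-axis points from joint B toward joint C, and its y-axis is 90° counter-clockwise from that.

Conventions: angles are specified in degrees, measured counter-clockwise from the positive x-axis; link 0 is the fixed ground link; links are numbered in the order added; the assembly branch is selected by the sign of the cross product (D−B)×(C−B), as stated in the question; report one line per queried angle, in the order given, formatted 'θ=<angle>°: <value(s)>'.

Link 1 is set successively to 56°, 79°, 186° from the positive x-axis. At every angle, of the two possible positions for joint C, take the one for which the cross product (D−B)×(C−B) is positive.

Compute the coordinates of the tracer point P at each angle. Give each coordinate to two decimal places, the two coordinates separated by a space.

A=(0,0), D=(4.00,0)
θ=56°: B = A + 2.00·(cos56°, sin56°) = (1.1184, 1.6581)
θ=56°: |BD| = 3.3246
θ=56°: circle(B,10.00) ∩ circle(D,10.00): a=1.6623, h=9.8609
θ=56°:   candidates: C₊=(7.4771,9.3760) cross=32.783; C₋=(-2.3587,-7.7179) cross=-32.783
θ=56°:   branch + wants cross > 0 → take C=(7.4771,9.3760) (cross=32.783)
θ=56°: ex = (C−B)/|BC| = (0.6359,0.7718); ey = (-0.7718,0.6359)
θ=56°: P = B + -0.63·ex + 0.69·ey = (0.1852,1.6106)
θ=79°: B = A + 2.00·(cos79°, sin79°) = (0.3816, 1.9633)
θ=79°: |BD| = 4.1167
θ=79°: circle(B,10.00) ∩ circle(D,10.00): a=2.0583, h=9.7859
θ=79°:   candidates: C₊=(6.8577,9.5830) cross=40.285; C₋=(-2.4761,-7.6197) cross=-40.285
θ=79°:   branch + wants cross > 0 → take C=(6.8577,9.5830) (cross=40.285)
θ=79°: ex = (C−B)/|BC| = (0.6476,0.7620); ey = (-0.7620,0.6476)
θ=79°: P = B + -0.63·ex + 0.69·ey = (-0.5521,1.9301)
θ=186°: B = A + 2.00·(cos186°, sin186°) = (-1.9890, -0.2091)
θ=186°: |BD| = 5.9927
θ=186°: circle(B,10.00) ∩ circle(D,10.00): a=2.9963, h=9.5405
θ=186°:   candidates: C₊=(0.6727,9.4302) cross=57.174; C₋=(1.3383,-9.6393) cross=-57.174
θ=186°:   branch + wants cross > 0 → take C=(0.6727,9.4302) (cross=57.174)
θ=186°: ex = (C−B)/|BC| = (0.2662,0.9639); ey = (-0.9639,0.2662)
θ=186°: P = B + -0.63·ex + 0.69·ey = (-2.8218,-0.6327)

θ=56°: 0.19 1.61
θ=79°: -0.55 1.93
θ=186°: -2.82 -0.63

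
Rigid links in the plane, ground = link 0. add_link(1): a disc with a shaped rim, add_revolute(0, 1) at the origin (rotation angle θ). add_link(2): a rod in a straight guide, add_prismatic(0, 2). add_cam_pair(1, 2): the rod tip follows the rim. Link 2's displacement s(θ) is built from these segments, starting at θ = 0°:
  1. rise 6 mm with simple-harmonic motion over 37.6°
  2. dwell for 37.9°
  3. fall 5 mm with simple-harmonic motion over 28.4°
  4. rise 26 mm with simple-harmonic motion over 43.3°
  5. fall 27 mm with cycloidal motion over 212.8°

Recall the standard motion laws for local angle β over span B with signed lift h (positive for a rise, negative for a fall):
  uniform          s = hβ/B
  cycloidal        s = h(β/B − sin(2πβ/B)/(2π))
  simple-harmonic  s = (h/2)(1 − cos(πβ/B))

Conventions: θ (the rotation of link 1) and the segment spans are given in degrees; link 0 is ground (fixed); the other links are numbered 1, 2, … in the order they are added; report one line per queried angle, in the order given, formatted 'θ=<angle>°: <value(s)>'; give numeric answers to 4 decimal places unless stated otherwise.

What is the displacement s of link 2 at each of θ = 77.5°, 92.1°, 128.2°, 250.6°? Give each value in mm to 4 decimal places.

segment 1 (0° to 37.6°, simple-harmonic, h = 6) is passed completely: s = 0.0000 + (6) = 6.0000
segment 2 (37.6° to 75.5°, dwell): s unchanged at 6.0000
θ = 77.5° falls in segment 3 (75.5° to 103.9°, simple-harmonic, h = -5): β = 77.5 − 75.5 = 2°, B = 28.4°; Δs = -5/2·(1 − cos(π·0.0704)) = -0.0609; s = 6.0000 − 0.0609 = 5.9391
θ = 92.1° falls in segment 3 (75.5° to 103.9°, simple-harmonic, h = -5): β = 92.1 − 75.5 = 16.6°, B = 28.4°; Δs = -5/2·(1 − cos(π·0.5845)) = -3.1559; s = 6.0000 − 3.1559 = 2.8441
segment 3 (75.5° to 103.9°, simple-harmonic, h = -5) is passed completely: s = 6.0000 + (-5) = 1.0000
θ = 128.2° falls in segment 4 (103.9° to 147.2°, simple-harmonic, h = 26): β = 128.2 − 103.9 = 24.3°, B = 43.3°; Δs = 26/2·(1 − cos(π·0.5612)) = 15.4841; s = 1.0000 + 15.4841 = 16.4841
segment 4 (103.9° to 147.2°, simple-harmonic, h = 26) is passed completely: s = 1.0000 + (26) = 27.0000
θ = 250.6° falls in segment 5 (147.2° to 360°, cycloidal, h = -27): β = 250.6 − 147.2 = 103.4°, B = 212.8°; Δs = -27·(0.4859 − sin(2π·0.4859)/(2π)) = -12.7392; s = 27.0000 − 12.7392 = 14.2608

θ=77.5°: 5.9391
θ=92.1°: 2.8441
θ=128.2°: 16.4841
θ=250.6°: 14.2608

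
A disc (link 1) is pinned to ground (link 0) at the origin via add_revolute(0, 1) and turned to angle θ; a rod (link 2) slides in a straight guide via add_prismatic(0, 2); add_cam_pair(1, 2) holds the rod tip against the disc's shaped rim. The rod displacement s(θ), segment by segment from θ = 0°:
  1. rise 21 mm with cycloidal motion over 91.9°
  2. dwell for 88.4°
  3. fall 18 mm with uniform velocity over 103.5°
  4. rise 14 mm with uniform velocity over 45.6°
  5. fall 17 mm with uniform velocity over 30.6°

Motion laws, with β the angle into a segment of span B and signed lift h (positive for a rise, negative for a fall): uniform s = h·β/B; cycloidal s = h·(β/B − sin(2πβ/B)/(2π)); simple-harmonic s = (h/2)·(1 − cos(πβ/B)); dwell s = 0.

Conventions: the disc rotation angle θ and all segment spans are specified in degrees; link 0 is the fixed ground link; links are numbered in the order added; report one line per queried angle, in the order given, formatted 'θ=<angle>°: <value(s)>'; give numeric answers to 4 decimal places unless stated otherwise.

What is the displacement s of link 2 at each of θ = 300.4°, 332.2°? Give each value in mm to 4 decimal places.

segment 1 (0° to 91.9°, cycloidal, h = 21) is passed completely: s = 0.0000 + (21) = 21.0000
segment 2 (91.9° to 180.3°, dwell): s unchanged at 21.0000
segment 3 (180.3° to 283.8°, uniform, h = -18) is passed completely: s = 21.0000 + (-18) = 3.0000
θ = 300.4° falls in segment 4 (283.8° to 329.4°, uniform, h = 14): β = 300.4 − 283.8 = 16.6°, B = 45.6°; Δs = 14·16.6/45.6 = 5.0965; s = 3.0000 + 5.0965 = 8.0965
segment 4 (283.8° to 329.4°, uniform, h = 14) is passed completely: s = 3.0000 + (14) = 17.0000
θ = 332.2° falls in segment 5 (329.4° to 360°, uniform, h = -17): β = 332.2 − 329.4 = 2.8°, B = 30.6°; Δs = -17·2.8/30.6 = -1.5556; s = 17.0000 − 1.5556 = 15.4444

θ=300.4°: 8.0965
θ=332.2°: 15.4444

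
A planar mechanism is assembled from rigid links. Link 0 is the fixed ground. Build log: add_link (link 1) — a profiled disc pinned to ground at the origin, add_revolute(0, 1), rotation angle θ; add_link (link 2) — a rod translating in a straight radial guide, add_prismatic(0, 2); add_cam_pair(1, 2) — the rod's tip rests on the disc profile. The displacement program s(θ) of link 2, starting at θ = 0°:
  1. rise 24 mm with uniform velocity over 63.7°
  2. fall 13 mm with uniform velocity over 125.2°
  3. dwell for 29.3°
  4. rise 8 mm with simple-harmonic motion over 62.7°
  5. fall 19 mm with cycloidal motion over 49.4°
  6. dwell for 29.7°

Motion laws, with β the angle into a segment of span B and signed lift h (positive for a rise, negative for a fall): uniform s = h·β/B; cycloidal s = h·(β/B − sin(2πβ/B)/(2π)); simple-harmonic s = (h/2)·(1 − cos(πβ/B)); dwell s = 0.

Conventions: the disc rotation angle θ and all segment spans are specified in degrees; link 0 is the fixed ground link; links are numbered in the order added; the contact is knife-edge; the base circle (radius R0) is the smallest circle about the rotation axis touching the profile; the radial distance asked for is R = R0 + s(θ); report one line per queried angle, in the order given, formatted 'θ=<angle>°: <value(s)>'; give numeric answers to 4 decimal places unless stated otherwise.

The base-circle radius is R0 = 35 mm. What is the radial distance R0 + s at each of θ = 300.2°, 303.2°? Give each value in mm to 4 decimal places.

seg 1 [0°–63.7°] uniform, h=24: full span → s += 24 → s = 24.0000
seg 2 [63.7°–188.9°] uniform, h=-13: full span → s += -13 → s = 11.0000
seg 3 [188.9°–218.2°] dwell: s stays 11.0000
seg 4 [218.2°–280.9°] simple-harmonic, h=8: full span → s += 8 → s = 19.0000
seg 5 [280.9°–330.3°] cycloidal, h=-19: θ=300.2° here. β=19.3, B=49.4. -19·(0.3907 − sin(2π·0.3907)/(2π)) = -5.5056 → s = 13.4944
seg 5 [280.9°–330.3°] cycloidal, h=-19: θ=303.2° here. β=22.3, B=49.4. -19·(0.4514 − sin(2π·0.4514)/(2π)) = -7.6681 → s = 11.3319
θ=300.2°: R = R0 + s = 35 + 13.4944 = 48.4944
θ=303.2°: R = R0 + s = 35 + 11.3319 = 46.3319

θ=300.2°: 48.4944
θ=303.2°: 46.3319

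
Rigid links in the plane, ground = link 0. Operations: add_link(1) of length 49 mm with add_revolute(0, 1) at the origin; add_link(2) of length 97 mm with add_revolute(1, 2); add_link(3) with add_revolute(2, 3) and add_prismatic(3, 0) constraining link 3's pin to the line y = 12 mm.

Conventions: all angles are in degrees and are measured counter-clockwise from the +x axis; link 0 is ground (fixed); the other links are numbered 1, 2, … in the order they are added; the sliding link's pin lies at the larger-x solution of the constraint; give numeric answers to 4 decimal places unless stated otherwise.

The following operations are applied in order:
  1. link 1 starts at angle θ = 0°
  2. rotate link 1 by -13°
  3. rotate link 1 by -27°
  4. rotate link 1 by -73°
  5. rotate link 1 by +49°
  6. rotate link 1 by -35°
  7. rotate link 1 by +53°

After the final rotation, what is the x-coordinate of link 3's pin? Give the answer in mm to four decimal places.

geometry: r = 49 mm, L = 97 mm, e = 12 mm; θ starts at 0°
rotate link 1 by -13°: θ ← 0° -13° = -13°
rotate link 1 by -27°: θ ← -13° -27° = -40°
rotate link 1 by -73°: θ ← -40° -73° = -113°
rotate link 1 by +49°: θ ← -113° +49° = -64°
rotate link 1 by -35°: θ ← -64° -35° = -99°
rotate link 1 by +53°: θ ← -99° +53° = -46°
crank pin P = (r cos θ, r sin θ) = (34.038260, -35.247650)
h = r sin θ − e = -35.247650 − 12 = -47.247650
x = r cos θ + √(L² − h²) = 34.038260 + 84.715167 = 118.753427

118.7534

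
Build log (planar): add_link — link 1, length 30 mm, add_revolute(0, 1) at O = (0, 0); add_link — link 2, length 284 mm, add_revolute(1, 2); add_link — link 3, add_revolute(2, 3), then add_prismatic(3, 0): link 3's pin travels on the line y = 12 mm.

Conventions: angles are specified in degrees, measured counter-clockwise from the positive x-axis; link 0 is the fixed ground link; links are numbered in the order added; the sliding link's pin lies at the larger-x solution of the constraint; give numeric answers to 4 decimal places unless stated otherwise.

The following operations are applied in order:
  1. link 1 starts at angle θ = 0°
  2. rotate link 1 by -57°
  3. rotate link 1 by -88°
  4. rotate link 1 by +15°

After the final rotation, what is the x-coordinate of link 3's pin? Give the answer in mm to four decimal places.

geometry: r = 30 mm, L = 284 mm, e = 12 mm; θ starts at 0°
rotate link 1 by -57°: θ ← 0° -57° = -57°
rotate link 1 by -88°: θ ← -57° -88° = -145°
rotate link 1 by +15°: θ ← -145° +15° = -130°
crank pin P = (r cos θ, r sin θ) = (-19.283628, -22.981333)
h = r sin θ − e = -22.981333 − 12 = -34.981333
x = r cos θ + √(L² − h²) = -19.283628 + 281.837376 = 262.553747

262.5537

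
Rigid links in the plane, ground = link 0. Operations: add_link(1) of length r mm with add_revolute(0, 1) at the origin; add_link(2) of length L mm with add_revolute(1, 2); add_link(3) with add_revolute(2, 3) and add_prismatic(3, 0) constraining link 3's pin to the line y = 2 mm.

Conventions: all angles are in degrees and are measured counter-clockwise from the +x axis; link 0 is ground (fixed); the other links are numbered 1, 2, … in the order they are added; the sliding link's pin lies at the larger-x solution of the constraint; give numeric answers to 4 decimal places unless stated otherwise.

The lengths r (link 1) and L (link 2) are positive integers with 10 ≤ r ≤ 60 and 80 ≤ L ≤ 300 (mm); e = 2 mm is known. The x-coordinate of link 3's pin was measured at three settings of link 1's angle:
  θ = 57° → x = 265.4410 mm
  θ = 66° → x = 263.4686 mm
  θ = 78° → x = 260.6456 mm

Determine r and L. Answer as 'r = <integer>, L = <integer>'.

constraint per measurement: (x − r cos θ)² + (r sin θ − e)² = L²
subtracting the θ₁ and θ₂ equations cancels the r² and L² terms:
r = (x₁² − x₂²) / (2[(x₁cos θ₁ + e sin θ₁) − (x₂cos θ₂ + e sin θ₂)]) = 14.0002 → r = 14
L² = (x₁ − r cos θ₁)² + (r sin θ₁ − e)² = 66564.0121 → L = 258.0000 → L = 258
check at θ₃=78°: x = 260.6456 (printed 260.6456) ✓

r = 14, L = 258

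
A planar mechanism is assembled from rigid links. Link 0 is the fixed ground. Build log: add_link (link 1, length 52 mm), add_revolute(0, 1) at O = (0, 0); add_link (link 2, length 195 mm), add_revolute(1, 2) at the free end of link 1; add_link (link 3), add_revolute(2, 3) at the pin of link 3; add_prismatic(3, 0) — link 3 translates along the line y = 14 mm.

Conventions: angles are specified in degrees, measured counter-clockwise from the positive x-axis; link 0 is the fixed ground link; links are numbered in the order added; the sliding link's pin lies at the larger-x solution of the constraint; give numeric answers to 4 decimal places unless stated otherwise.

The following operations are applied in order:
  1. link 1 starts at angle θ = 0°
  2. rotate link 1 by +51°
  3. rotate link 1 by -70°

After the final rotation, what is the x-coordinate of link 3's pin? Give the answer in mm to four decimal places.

geometry: r = 52 mm, L = 195 mm, e = 14 mm; θ starts at 0°
rotate link 1 by +51°: θ ← 0° +51° = 51°
rotate link 1 by -70°: θ ← 51° -70° = -19°
crank pin P = (r cos θ, r sin θ) = (49.166966, -16.929544)
h = r sin θ − e = -16.929544 − 14 = -30.929544
x = r cos θ + √(L² − h²) = 49.166966 + 192.531461 = 241.698426

241.6984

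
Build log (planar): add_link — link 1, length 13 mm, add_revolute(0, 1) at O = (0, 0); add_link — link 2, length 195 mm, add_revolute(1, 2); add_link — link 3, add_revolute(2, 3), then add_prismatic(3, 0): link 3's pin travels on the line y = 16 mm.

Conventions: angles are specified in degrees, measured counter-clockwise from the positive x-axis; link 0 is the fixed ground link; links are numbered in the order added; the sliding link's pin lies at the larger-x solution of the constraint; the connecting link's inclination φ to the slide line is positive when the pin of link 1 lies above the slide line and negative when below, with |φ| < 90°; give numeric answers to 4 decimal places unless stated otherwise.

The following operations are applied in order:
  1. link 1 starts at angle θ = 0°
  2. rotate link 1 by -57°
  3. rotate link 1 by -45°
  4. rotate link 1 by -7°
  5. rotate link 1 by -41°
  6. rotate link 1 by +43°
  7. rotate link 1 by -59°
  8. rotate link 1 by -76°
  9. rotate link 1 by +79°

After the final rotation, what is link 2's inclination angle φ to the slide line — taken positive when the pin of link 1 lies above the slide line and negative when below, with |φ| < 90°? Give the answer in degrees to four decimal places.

geometry: r = 13 mm, L = 195 mm, e = 16 mm; θ starts at 0°
rotate link 1 by -57°: θ ← 0° -57° = -57°
rotate link 1 by -45°: θ ← -57° -45° = -102°
rotate link 1 by -7°: θ ← -102° -7° = -109°
rotate link 1 by -41°: θ ← -109° -41° = -150°
rotate link 1 by +43°: θ ← -150° +43° = -107°
rotate link 1 by -59°: θ ← -107° -59° = -166°
rotate link 1 by -76°: θ ← -166° -76° = -242°
rotate link 1 by +79°: θ ← -242° +79° = -163°
h = r sin θ − e = -3.800832 − 16 = -19.800832
sin φ = h / L = -19.800832 / 195 = -0.10154273
φ = arcsin(-0.10154273) = -5.828015°

-5.8280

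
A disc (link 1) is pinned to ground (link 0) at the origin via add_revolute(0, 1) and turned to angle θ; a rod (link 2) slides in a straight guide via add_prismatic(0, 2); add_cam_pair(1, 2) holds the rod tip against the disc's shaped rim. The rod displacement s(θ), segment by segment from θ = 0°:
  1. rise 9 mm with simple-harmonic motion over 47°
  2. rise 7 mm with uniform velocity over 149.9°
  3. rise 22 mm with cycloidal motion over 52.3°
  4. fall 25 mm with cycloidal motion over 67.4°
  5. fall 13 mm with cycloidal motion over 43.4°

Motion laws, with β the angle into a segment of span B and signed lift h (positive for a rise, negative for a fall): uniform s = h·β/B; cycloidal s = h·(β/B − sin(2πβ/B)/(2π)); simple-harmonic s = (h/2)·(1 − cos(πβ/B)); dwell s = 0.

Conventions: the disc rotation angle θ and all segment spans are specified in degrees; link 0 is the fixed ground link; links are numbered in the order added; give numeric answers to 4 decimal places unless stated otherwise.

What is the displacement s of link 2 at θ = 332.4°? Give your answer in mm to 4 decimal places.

segment 1 (0° to 47°, simple-harmonic, h = 9) is passed completely: s = 0.0000 + (9) = 9.0000
segment 2 (47° to 196.9°, uniform, h = 7) is passed completely: s = 9.0000 + (7) = 16.0000
segment 3 (196.9° to 249.2°, cycloidal, h = 22) is passed completely: s = 16.0000 + (22) = 38.0000
segment 4 (249.2° to 316.6°, cycloidal, h = -25) is passed completely: s = 38.0000 + (-25) = 13.0000
θ = 332.4° falls in segment 5 (316.6° to 360°, cycloidal, h = -13): β = 332.4 − 316.6 = 15.8°, B = 43.4°; Δs = -13·(0.3641 − sin(2π·0.3641)/(2π)) = -3.1726; s = 13.0000 − 3.1726 = 9.8274

9.8274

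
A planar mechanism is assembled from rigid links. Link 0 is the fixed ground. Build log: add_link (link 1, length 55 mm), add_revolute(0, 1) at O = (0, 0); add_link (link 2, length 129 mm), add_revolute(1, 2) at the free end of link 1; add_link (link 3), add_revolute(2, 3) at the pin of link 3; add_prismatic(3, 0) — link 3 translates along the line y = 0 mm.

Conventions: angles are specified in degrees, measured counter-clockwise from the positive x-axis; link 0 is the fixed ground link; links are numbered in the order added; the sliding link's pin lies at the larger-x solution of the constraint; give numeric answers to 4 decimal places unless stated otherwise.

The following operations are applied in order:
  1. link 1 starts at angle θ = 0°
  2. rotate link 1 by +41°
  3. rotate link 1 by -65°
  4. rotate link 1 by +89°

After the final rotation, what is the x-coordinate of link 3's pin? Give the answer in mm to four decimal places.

geometry: r = 55 mm, L = 129 mm, e = 0 mm; θ starts at 0°
rotate link 1 by +41°: θ ← 0° +41° = 41°
rotate link 1 by -65°: θ ← 41° -65° = -24°
rotate link 1 by +89°: θ ← -24° +89° = 65°
crank pin P = (r cos θ, r sin θ) = (23.244004, 49.846928)
h = r sin θ − e = 49.846928 − 0 = 49.846928
x = r cos θ + √(L² − h²) = 23.244004 + 118.980182 = 142.224187

142.2242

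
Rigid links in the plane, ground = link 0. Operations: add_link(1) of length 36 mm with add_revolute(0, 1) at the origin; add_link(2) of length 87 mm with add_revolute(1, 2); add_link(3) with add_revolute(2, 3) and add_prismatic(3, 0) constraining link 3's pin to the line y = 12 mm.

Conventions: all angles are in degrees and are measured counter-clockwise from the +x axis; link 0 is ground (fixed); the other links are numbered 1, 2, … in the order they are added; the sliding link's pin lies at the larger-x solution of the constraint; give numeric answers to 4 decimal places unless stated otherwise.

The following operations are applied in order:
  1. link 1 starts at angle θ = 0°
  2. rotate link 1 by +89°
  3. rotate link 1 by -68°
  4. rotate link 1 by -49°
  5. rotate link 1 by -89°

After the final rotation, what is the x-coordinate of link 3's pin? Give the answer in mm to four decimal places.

geometry: r = 36 mm, L = 87 mm, e = 12 mm; θ starts at 0°
rotate link 1 by +89°: θ ← 0° +89° = 89°
rotate link 1 by -68°: θ ← 89° -68° = 21°
rotate link 1 by -49°: θ ← 21° -49° = -28°
rotate link 1 by -89°: θ ← -28° -89° = -117°
crank pin P = (r cos θ, r sin θ) = (-16.343658, -32.076235)
h = r sin θ − e = -32.076235 − 12 = -44.076235
x = r cos θ + √(L² − h²) = -16.343658 + 75.008570 = 58.664912

58.6649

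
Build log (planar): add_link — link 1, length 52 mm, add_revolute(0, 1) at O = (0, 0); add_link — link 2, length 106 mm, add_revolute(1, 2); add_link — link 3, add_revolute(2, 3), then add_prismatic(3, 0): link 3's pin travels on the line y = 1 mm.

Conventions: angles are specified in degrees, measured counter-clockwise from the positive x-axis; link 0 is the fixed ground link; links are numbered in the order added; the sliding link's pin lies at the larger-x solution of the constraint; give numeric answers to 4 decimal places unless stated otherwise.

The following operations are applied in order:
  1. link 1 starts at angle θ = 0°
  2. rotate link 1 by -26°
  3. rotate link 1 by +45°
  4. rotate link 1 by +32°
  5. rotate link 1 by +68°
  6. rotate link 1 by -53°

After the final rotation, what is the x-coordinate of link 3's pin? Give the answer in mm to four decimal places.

geometry: r = 52 mm, L = 106 mm, e = 1 mm; θ starts at 0°
rotate link 1 by -26°: θ ← 0° -26° = -26°
rotate link 1 by +45°: θ ← -26° +45° = 19°
rotate link 1 by +32°: θ ← 19° +32° = 51°
rotate link 1 by +68°: θ ← 51° +68° = 119°
rotate link 1 by -53°: θ ← 119° -53° = 66°
crank pin P = (r cos θ, r sin θ) = (21.150305, 47.504364)
h = r sin θ − e = 47.504364 − 1 = 46.504364
x = r cos θ + √(L² − h²) = 21.150305 + 95.254103 = 116.404408

116.4044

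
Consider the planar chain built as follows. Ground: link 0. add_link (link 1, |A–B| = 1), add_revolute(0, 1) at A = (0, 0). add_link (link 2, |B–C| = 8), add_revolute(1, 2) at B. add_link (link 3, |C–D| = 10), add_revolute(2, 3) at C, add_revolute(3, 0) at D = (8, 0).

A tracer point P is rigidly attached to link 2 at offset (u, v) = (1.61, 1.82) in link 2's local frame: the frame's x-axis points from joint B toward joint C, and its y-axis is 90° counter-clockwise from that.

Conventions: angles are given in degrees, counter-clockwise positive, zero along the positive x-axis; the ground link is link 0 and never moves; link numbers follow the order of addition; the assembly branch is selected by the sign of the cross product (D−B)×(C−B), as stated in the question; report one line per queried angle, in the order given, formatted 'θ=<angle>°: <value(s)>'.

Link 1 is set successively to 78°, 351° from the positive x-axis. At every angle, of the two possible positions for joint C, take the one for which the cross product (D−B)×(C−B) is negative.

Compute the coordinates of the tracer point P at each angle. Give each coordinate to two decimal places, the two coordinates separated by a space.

A=(0,0), D=(8.00,0)
θ=78°: B = A + 1.00·(cos78°, sin78°) = (0.2079, 0.9781)
θ=78°: |BD| = 7.8532
θ=78°: circle(B,8.00) ∩ circle(D,10.00): a=1.6346, h=7.8312
θ=78°:   candidates: C₊=(2.8052,8.5448) cross=61.501; C₋=(0.8544,-6.9957) cross=-61.501
θ=78°:   branch - wants cross < 0 → take C=(0.8544,-6.9957) (cross=-61.501)
θ=78°: ex = (C−B)/|BC| = (0.0808,-0.9967); ey = (0.9967,0.0808)
θ=78°: P = B + 1.61·ex + 1.82·ey = (2.1521,-0.4795)
θ=351°: B = A + 1.00·(cos351°, sin351°) = (0.9877, -0.1564)
θ=351°: |BD| = 7.0141
θ=351°: circle(B,8.00) ∩ circle(D,10.00): a=0.9408, h=7.9445
θ=351°:   candidates: C₊=(1.7510,7.8071) cross=55.723; C₋=(2.1054,-8.0780) cross=-55.723
θ=351°:   branch - wants cross < 0 → take C=(2.1054,-8.0780) (cross=-55.723)
θ=351°: ex = (C−B)/|BC| = (0.1397,-0.9902); ey = (0.9902,0.1397)
θ=351°: P = B + 1.61·ex + 1.82·ey = (3.0148,-1.4964)

θ=78°: 2.15 -0.48
θ=351°: 3.01 -1.50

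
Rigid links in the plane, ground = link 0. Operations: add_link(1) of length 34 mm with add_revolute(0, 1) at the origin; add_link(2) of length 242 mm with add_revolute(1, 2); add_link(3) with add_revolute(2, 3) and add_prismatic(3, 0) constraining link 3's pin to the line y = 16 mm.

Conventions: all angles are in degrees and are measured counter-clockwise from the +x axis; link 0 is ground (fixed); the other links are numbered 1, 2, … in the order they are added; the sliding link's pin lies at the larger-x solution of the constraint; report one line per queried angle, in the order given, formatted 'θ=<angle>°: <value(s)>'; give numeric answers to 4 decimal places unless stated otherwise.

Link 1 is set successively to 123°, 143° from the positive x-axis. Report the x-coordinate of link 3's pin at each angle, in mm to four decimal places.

geometry: r = 34 mm, L = 242 mm, e = 16 mm
θ=123°: crank pin P = (r cos θ, r sin θ) = (-18.517727, 28.514799)
θ=123°: h = r sin θ − e = 28.514799 − 16 = 12.514799
θ=123°: x = r cos θ + √(L² − h²) = -18.517727 + 241.676188 = 223.158461
θ=143°: crank pin P = (r cos θ, r sin θ) = (-27.153607, 20.461711)
θ=143°: h = r sin θ − e = 20.461711 − 16 = 4.461711
θ=143°: x = r cos θ + √(L² − h²) = -27.153607 + 241.958867 = 214.805259

θ=123°: 223.1585
θ=143°: 214.8053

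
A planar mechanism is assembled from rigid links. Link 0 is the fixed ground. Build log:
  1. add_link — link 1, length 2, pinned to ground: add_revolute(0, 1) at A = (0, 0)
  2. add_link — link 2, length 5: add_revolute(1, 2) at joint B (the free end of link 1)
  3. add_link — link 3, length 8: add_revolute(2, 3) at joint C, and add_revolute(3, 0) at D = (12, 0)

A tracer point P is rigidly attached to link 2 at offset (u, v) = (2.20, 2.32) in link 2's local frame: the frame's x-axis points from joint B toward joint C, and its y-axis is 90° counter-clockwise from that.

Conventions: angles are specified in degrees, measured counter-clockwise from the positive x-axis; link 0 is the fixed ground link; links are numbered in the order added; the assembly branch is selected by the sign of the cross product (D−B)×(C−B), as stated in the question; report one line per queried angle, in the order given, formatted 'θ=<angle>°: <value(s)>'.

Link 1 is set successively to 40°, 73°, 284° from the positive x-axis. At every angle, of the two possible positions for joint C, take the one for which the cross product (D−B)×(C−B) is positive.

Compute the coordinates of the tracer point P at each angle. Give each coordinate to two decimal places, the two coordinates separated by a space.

A=(0,0), D=(12.00,0)
θ=40°: B = A + 2.00·(cos40°, sin40°) = (1.5321, 1.2856)
θ=40°: |BD| = 10.5466
θ=40°: circle(B,5.00) ∩ circle(D,8.00): a=3.4243, h=3.6433
θ=40°:   candidates: C₊=(5.3750,4.4843) cross=38.425; C₋=(4.4868,-2.7480) cross=-38.425
θ=40°:   branch + wants cross > 0 → take C=(5.3750,4.4843) (cross=38.425)
θ=40°: ex = (C−B)/|BC| = (0.7686,0.6398); ey = (-0.6398,0.7686)
θ=40°: P = B + 2.20·ex + 2.32·ey = (1.7387,4.4761)
θ=73°: B = A + 2.00·(cos73°, sin73°) = (0.5847, 1.9126)
θ=73°: |BD| = 11.5744
θ=73°: circle(B,5.00) ∩ circle(D,8.00): a=4.1024, h=2.8583
θ=73°:   candidates: C₊=(5.1031,4.0537) cross=33.083; C₋=(4.1585,-1.5843) cross=-33.083
θ=73°:   branch + wants cross > 0 → take C=(5.1031,4.0537) (cross=33.083)
θ=73°: ex = (C−B)/|BC| = (0.9037,0.4282); ey = (-0.4282,0.9037)
θ=73°: P = B + 2.20·ex + 2.32·ey = (1.5793,4.9512)
θ=284°: B = A + 2.00·(cos284°, sin284°) = (0.4838, -1.9406)
θ=284°: |BD| = 11.6785
θ=284°: circle(B,5.00) ∩ circle(D,8.00): a=4.1695, h=2.7595
θ=284°:   candidates: C₊=(4.1369,1.4734) cross=32.227; C₋=(5.0539,-3.9689) cross=-32.227
θ=284°:   branch + wants cross > 0 → take C=(4.1369,1.4734) (cross=32.227)
θ=284°: ex = (C−B)/|BC| = (0.7306,0.6828); ey = (-0.6828,0.7306)
θ=284°: P = B + 2.20·ex + 2.32·ey = (0.5071,1.2566)

θ=40°: 1.74 4.48
θ=73°: 1.58 4.95
θ=284°: 0.51 1.26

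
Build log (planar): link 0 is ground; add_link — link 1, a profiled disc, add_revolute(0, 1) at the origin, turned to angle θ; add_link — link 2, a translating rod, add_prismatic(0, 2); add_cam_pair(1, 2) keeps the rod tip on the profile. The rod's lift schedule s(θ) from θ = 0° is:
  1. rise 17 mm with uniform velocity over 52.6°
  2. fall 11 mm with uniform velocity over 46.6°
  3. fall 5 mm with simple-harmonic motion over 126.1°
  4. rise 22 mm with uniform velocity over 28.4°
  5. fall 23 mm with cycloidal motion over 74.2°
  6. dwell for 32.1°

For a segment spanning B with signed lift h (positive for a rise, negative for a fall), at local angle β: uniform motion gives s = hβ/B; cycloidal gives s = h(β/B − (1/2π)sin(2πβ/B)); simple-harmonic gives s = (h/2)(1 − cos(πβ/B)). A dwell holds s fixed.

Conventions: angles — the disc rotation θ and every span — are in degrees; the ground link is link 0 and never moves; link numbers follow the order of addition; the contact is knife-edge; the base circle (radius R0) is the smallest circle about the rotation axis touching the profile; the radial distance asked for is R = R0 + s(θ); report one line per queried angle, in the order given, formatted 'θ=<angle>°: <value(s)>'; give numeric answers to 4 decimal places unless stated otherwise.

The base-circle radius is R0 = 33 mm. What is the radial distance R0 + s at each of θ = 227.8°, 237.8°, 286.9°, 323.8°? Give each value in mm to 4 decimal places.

seg 1 [0°–52.6°] uniform, h=17: full span → s += 17 → s = 17.0000
seg 2 [52.6°–99.2°] uniform, h=-11: full span → s += -11 → s = 6.0000
seg 3 [99.2°–225.3°] simple-harmonic, h=-5: full span → s += -5 → s = 1.0000
seg 4 [225.3°–253.7°] uniform, h=22: θ=227.8° here. β=2.5, B=28.4. 22·2.5/28.4 = 1.9366 → s = 2.9366
seg 4 [225.3°–253.7°] uniform, h=22: θ=237.8° here. β=12.5, B=28.4. 22·12.5/28.4 = 9.6831 → s = 10.6831
seg 4 [225.3°–253.7°] uniform, h=22: full span → s += 22 → s = 23.0000
seg 5 [253.7°–327.9°] cycloidal, h=-23: θ=286.9° here. β=33.2, B=74.2. -23·(0.4474 − sin(2π·0.4474)/(2π)) = -9.1041 → s = 13.8959
seg 5 [253.7°–327.9°] cycloidal, h=-23: θ=323.8° here. β=70.1, B=74.2. -23·(0.9447 − sin(2π·0.9447)/(2π)) = -22.9746 → s = 0.0254
θ=227.8°: R = R0 + s = 33 + 2.9366 = 35.9366
θ=237.8°: R = R0 + s = 33 + 10.6831 = 43.6831
θ=286.9°: R = R0 + s = 33 + 13.8959 = 46.8959
θ=323.8°: R = R0 + s = 33 + 0.0254 = 33.0254

θ=227.8°: 35.9366
θ=237.8°: 43.6831
θ=286.9°: 46.8959
θ=323.8°: 33.0254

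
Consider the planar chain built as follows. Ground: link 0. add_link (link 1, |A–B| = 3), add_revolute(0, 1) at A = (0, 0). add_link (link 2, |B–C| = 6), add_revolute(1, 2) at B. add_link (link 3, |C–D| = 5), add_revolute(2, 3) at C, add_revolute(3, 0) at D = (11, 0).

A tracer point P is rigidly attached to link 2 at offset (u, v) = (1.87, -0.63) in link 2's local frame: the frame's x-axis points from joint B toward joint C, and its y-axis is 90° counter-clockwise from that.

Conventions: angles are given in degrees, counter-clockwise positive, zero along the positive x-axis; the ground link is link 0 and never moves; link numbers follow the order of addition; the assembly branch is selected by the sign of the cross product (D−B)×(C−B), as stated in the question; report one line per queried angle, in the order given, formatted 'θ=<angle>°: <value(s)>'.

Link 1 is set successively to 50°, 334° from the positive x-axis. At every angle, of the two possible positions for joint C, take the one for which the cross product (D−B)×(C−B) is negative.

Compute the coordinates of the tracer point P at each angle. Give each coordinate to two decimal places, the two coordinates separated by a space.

A=(0,0), D=(11.00,0)
θ=50°: B = A + 3.00·(cos50°, sin50°) = (1.9284, 2.2981)
θ=50°: |BD| = 9.3582
θ=50°: circle(B,6.00) ∩ circle(D,5.00): a=5.2668, h=2.8741
θ=50°:   candidates: C₊=(7.7397,3.7908) cross=26.897; C₋=(6.3281,-1.7814) cross=-26.897
θ=50°:   branch - wants cross < 0 → take C=(6.3281,-1.7814) (cross=-26.897)
θ=50°: ex = (C−B)/|BC| = (0.7333,-0.6799); ey = (0.6799,0.7333)
θ=50°: P = B + 1.87·ex + -0.63·ey = (2.8713,0.5647)
θ=334°: B = A + 3.00·(cos334°, sin334°) = (2.6964, -1.3151)
θ=334°: |BD| = 8.4071
θ=334°: circle(B,6.00) ∩ circle(D,5.00): a=4.8578, h=3.5217
θ=334°:   candidates: C₊=(6.9435,2.9231) cross=29.607; C₋=(8.0452,-4.0335) cross=-29.607
θ=334°:   branch - wants cross < 0 → take C=(8.0452,-4.0335) (cross=-29.607)
θ=334°: ex = (C−B)/|BC| = (0.8915,-0.4531); ey = (0.4531,0.8915)
θ=334°: P = B + 1.87·ex + -0.63·ey = (4.0780,-2.7240)

θ=50°: 2.87 0.56
θ=334°: 4.08 -2.72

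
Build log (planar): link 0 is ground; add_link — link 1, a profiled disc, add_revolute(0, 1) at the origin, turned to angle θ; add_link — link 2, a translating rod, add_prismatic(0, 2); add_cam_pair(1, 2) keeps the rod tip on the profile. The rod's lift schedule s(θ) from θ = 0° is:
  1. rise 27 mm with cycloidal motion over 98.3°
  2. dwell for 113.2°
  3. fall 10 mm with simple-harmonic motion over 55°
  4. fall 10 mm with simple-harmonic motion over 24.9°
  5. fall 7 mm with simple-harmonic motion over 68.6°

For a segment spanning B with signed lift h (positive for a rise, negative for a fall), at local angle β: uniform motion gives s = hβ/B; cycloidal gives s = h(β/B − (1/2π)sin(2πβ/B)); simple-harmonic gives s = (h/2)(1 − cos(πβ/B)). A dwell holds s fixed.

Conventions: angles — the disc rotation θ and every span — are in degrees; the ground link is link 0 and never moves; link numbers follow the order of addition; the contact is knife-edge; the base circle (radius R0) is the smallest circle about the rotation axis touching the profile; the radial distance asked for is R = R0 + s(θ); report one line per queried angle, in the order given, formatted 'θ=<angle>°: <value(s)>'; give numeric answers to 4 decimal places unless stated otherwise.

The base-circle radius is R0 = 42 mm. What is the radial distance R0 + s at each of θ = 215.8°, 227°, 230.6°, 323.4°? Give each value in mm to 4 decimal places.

seg 1 [0°–98.3°] cycloidal, h=27: full span → s += 27 → s = 27.0000
seg 2 [98.3°–211.5°] dwell: s stays 27.0000
seg 3 [211.5°–266.5°] simple-harmonic, h=-10: θ=215.8° here. β=4.3, B=55. -10/2·(1 − cos(π·0.0782)) = -0.1501 → s = 26.8499
seg 3 [211.5°–266.5°] simple-harmonic, h=-10: θ=227° here. β=15.5, B=55. -10/2·(1 − cos(π·0.2818)) = -1.8349 → s = 25.1651
seg 3 [211.5°–266.5°] simple-harmonic, h=-10: θ=230.6° here. β=19.1, B=55. -10/2·(1 − cos(π·0.3473)) = -2.6920 → s = 24.3080
seg 3 [211.5°–266.5°] simple-harmonic, h=-10: full span → s += -10 → s = 17.0000
seg 4 [266.5°–291.4°] simple-harmonic, h=-10: full span → s += -10 → s = 7.0000
seg 5 [291.4°–360°] simple-harmonic, h=-7: θ=323.4° here. β=32, B=68.6. -7/2·(1 − cos(π·0.4665)) = -3.1320 → s = 3.8680
θ=215.8°: R = R0 + s = 42 + 26.8499 = 68.8499
θ=227°: R = R0 + s = 42 + 25.1651 = 67.1651
θ=230.6°: R = R0 + s = 42 + 24.3080 = 66.3080
θ=323.4°: R = R0 + s = 42 + 3.8680 = 45.8680

θ=215.8°: 68.8499
θ=227°: 67.1651
θ=230.6°: 66.3080
θ=323.4°: 45.8680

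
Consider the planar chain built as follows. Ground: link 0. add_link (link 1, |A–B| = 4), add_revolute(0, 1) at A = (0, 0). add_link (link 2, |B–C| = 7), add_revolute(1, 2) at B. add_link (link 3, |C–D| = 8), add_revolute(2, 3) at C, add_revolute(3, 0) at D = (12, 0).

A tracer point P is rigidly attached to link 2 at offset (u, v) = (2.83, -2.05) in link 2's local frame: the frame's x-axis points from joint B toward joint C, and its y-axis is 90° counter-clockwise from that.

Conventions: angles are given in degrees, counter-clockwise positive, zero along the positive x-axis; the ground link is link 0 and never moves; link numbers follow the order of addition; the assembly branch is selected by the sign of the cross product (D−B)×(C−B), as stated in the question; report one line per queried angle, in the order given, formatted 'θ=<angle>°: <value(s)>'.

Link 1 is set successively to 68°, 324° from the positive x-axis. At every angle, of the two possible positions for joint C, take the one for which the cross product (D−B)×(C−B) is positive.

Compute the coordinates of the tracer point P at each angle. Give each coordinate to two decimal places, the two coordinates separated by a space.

A=(0,0), D=(12.00,0)
θ=68°: B = A + 4.00·(cos68°, sin68°) = (1.4984, 3.7087)
θ=68°: |BD| = 11.1372
θ=68°: circle(B,7.00) ∩ circle(D,8.00): a=4.8952, h=5.0037
θ=68°:   candidates: C₊=(7.7805,6.7967) cross=55.727; C₋=(4.4480,-2.6395) cross=-55.727
θ=68°:   branch + wants cross > 0 → take C=(7.7805,6.7967) (cross=55.727)
θ=68°: ex = (C−B)/|BC| = (0.8974,0.4411); ey = (-0.4411,0.8974)
θ=68°: P = B + 2.83·ex + -2.05·ey = (4.9425,3.1174)
θ=324°: B = A + 4.00·(cos324°, sin324°) = (3.2361, -2.3511)
θ=324°: |BD| = 9.0738
θ=324°: circle(B,7.00) ∩ circle(D,8.00): a=3.7104, h=5.9358
θ=324°:   candidates: C₊=(5.2817,4.3433) cross=53.860; C₋=(8.3577,-7.1228) cross=-53.860
θ=324°:   branch + wants cross > 0 → take C=(5.2817,4.3433) (cross=53.860)
θ=324°: ex = (C−B)/|BC| = (0.2922,0.9563); ey = (-0.9563,0.2922)
θ=324°: P = B + 2.83·ex + -2.05·ey = (6.0236,-0.2437)

θ=68°: 4.94 3.12
θ=324°: 6.02 -0.24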